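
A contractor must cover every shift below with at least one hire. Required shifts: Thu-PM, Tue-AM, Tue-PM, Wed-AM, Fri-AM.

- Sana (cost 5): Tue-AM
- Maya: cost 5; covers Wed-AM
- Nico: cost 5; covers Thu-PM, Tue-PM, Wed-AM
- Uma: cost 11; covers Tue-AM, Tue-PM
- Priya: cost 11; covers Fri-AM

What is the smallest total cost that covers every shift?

This is a weighted set-cover instance.
Choose Sana, Nico, and Priya: together they cover Thu-PM, Tue-AM, Tue-PM, Wed-AM, Fri-AM — every shift.
Total cost: 5 + 5 + 11 = 21.

21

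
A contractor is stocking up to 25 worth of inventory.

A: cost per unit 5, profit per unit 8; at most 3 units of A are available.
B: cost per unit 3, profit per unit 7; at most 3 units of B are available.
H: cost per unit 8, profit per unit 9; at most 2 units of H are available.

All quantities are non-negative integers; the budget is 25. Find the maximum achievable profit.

45

B has the best ratio (7/3); taking only B gives at most 3×7 = 21 (stopped by the supply cap of 3).
Mixing does better — 3×A and 3×B: cost 24 ≤ 25, profit 3·8 + 3·7 = 45.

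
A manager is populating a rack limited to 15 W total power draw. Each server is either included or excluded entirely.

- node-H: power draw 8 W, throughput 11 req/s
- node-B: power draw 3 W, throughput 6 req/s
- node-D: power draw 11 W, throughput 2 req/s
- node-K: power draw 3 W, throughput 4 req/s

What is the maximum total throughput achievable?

Take node-H, node-B, and node-K: power draw 8 + 3 + 3 = 14 ≤ 15, throughput 11 + 6 + 4 = 21.
No other feasible combination does better.

21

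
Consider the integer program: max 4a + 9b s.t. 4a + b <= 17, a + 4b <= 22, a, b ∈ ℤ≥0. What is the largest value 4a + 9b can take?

53

(a,b)=(2,5) is feasible, giving 53.
(a,b)=(1,5) is feasible, giving 49.
No feasible integer point exceeds 53.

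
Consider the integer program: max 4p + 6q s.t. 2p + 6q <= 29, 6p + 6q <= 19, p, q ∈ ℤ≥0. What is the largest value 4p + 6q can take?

18

(p,q)=(0,3) is feasible, giving 18.
(p,q)=(1,2) is feasible, giving 16.
(p,q)=(0,2) is feasible, giving 12.
No feasible integer point exceeds 18.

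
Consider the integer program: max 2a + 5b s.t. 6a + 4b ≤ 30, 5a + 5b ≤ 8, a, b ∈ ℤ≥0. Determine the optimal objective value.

5

The continuous relaxation peaks at (0, 1.6) with value 8.00; rounding to a feasible lattice point costs some objective.
(a,b)=(0,1): 6·0+4·1=4≤30, 5·0+5·1=5≤8, objective 5.
(a,b)=(1,0): 6·1+4·0=6≤30, 5·1+5·0=5≤8, objective 2.
(a,b)=(0,0): 6·0+4·0=0≤30, 5·0+5·0=0≤8, objective 0.
Maximum is 5 at (a,b)=(0,1).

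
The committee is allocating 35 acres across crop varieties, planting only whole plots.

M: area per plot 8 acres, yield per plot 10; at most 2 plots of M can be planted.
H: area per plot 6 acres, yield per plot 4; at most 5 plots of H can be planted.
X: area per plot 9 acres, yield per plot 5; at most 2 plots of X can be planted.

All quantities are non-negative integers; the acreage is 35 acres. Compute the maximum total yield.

This is a bounded integer knapsack.
2×M and 3×H: area 34 ≤ 35, yield 2·10 + 3·4 = 32.
2×M and 2×X: area 34 ≤ 35, yield 2·10 + 2·5 = 30.
Best is 32.

32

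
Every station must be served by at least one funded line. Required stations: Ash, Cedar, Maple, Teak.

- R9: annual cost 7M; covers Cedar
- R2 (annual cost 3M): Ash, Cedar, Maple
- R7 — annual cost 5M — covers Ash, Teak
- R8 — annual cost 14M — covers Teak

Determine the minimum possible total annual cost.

Choose R2 and R7: together they cover Ash, Cedar, Maple, Teak — every station.
Total annual cost: 3 + 5 = 8.
No cover costs less than 8.

8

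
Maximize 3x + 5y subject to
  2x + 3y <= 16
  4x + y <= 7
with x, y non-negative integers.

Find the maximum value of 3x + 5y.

25

(x,y)=(0,5): 2·0+3·5=15≤16, 4·0+1·5=5≤7, objective 25.
(x,y)=(0,4): 2·0+3·4=12≤16, 4·0+1·4=4≤7, objective 20.
Maximum is 25 at (x,y)=(0,5).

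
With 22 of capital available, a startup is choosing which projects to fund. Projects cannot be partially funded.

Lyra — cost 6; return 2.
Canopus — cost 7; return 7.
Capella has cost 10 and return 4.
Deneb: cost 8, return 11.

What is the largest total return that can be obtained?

This is an integer program with binary decision variables.
Lyra + Canopus + Deneb: cost 6 + 7 + 8 = 21 ≤ 22, return 2 + 7 + 11 = 20.
Capella + Deneb: cost 10 + 8 = 18 ≤ 22, return 4 + 11 = 15.
Canopus + Deneb: cost 7 + 8 = 15 ≤ 22, return 7 + 11 = 18.
Best is Lyra, Canopus, and Deneb with total return 20.

20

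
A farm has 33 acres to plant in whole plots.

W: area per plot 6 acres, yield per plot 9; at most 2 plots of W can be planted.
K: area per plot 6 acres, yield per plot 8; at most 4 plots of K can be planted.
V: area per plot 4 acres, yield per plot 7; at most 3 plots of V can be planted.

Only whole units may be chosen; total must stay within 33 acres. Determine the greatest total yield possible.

Take 2×W, 2×K, and 2×V: area 32 ≤ 33, yield 2·9 + 2·8 + 2·7 = 48.
No other integer combination yields more.

48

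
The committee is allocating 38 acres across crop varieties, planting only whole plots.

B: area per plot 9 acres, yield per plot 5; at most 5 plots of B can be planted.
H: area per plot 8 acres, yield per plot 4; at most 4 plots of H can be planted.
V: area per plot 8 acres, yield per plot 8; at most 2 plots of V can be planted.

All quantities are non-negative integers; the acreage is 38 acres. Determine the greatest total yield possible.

26

V has the best ratio (8/8); taking only V gives at most 2×8 = 16 (stopped by the supply cap of 2).
Mixing does better — 2×B and 2×V: area 34 ≤ 38, yield 2·5 + 2·8 = 26.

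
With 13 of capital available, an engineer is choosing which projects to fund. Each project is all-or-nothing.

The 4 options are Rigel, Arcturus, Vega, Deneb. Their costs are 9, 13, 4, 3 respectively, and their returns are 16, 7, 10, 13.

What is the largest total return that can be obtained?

29

Allowing fractional choices, the relaxed optimum would be about 33.7, but projects are indivisible.
Rigel + Deneb: cost 9 + 3 = 12 ≤ 13, return 16 + 13 = 29.
Rigel + Vega: cost 9 + 4 = 13 ≤ 13, return 16 + 10 = 26.
Best is Rigel and Deneb with total return 29.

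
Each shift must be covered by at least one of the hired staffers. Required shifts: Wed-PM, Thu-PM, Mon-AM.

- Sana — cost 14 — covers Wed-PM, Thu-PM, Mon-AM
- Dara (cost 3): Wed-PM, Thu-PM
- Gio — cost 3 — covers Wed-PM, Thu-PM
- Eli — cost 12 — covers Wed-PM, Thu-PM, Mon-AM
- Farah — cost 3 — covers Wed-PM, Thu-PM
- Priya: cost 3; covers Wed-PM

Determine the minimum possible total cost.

12

The greedy cost-per-new-shift heuristic would pick Dara and Eli for 15, but a cheaper cover exists.
Eli alone covers Wed-PM, Thu-PM, Mon-AM — every shift.
Total cost: 12.
No cover costs less than 12.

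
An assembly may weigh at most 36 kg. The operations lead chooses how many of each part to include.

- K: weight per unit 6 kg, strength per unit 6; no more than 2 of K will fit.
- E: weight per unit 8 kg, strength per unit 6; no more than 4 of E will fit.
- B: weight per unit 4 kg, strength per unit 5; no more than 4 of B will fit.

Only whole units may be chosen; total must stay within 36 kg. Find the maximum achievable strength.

Take 2×K, 1×E, and 4×B: weight 36 ≤ 36, strength 2·6 + 1·6 + 4·5 = 38.
B has the best ratio (5/4) and is taken to its limit of 4; remaining capacity is filled optimally with the others.

38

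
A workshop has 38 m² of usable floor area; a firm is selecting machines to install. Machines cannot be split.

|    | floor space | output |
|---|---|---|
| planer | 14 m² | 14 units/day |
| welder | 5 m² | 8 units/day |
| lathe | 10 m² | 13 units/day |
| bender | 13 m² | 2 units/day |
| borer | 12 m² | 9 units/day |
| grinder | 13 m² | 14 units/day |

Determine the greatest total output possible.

Take planer, lathe, and grinder: floor space 14 + 10 + 13 = 37 ≤ 38, output 14 + 13 + 14 = 41.
No other feasible combination does better.

41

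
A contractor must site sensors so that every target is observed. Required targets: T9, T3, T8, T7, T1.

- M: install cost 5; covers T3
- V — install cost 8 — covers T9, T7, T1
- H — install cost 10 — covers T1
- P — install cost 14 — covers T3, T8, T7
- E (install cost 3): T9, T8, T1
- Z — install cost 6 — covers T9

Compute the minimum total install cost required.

Choose M, V, and E: together they cover T9, T3, T8, T7, T1 — every target.
Total install cost: 5 + 8 + 3 = 16.

16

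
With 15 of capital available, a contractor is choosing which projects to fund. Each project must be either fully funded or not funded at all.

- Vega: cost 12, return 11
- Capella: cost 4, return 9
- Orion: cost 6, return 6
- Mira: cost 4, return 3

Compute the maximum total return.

18

This is an integer program with binary decision variables.
Capella + Orion + Mira: cost 4 + 6 + 4 = 14 ≤ 15, return 9 + 6 + 3 = 18.
Capella + Mira: cost 4 + 4 = 8 ≤ 15, return 9 + 3 = 12.
Capella + Orion: cost 4 + 6 = 10 ≤ 15, return 9 + 6 = 15.
Best is Capella, Orion, and Mira with total return 18.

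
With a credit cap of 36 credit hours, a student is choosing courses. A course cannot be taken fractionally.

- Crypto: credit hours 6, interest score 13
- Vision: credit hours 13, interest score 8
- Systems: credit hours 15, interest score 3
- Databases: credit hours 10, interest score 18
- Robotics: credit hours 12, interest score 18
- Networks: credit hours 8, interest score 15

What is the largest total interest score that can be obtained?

64

Take Crypto, Databases, Robotics, and Networks: credit hours 6 + 10 + 12 + 8 = 36 ≤ 36, interest score 13 + 18 + 18 + 15 = 64.
No other feasible combination does better.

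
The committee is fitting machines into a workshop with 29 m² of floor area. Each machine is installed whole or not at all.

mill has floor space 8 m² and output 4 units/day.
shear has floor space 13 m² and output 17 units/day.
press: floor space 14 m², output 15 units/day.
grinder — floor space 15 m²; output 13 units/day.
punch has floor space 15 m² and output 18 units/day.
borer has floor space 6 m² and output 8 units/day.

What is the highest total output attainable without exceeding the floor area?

35

Allowing fractional choices, the relaxed optimum would be about 37.0, but machines are indivisible.
press + punch: floor space 14 + 15 = 29 ≤ 29, output 15 + 18 = 33.
shear + punch: floor space 13 + 15 = 28 ≤ 29, output 17 + 18 = 35.
shear + press: floor space 13 + 14 = 27 ≤ 29, output 17 + 15 = 32.
Best is shear and punch with total output 35.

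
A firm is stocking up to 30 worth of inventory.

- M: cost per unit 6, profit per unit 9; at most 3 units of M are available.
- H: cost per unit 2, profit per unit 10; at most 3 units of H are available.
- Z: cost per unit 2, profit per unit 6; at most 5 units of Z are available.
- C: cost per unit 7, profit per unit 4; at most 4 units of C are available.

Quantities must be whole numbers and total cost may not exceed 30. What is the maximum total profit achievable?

H has the best ratio (10/2); taking only H gives at most 3×10 = 30 (stopped by the supply cap of 3).
Mixing does better — 2×M, 3×H, and 5×Z: cost 28 ≤ 30, profit 2·9 + 3·10 + 5·6 = 78.

78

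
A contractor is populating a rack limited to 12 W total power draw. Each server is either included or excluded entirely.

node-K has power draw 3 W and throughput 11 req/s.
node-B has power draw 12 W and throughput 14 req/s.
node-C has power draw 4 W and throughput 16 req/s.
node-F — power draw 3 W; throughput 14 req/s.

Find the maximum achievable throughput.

node-K + node-C + node-F: power draw 3 + 4 + 3 = 10 ≤ 12, throughput 11 + 16 + 14 = 41.
node-C + node-F: power draw 4 + 3 = 7 ≤ 12, throughput 16 + 14 = 30.
Best is node-K, node-C, and node-F with total throughput 41.

41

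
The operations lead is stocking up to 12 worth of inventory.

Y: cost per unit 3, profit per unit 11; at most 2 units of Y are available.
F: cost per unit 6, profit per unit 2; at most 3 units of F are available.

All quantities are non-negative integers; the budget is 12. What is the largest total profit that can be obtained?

This is a bounded integer knapsack.
Y has the best ratio (11/3); taking only Y gives at most 2×11 = 22 (stopped by the supply cap of 2).
Mixing does better — 2×Y and 1×F: cost 12 ≤ 12, profit 2·11 + 1·2 = 24.

24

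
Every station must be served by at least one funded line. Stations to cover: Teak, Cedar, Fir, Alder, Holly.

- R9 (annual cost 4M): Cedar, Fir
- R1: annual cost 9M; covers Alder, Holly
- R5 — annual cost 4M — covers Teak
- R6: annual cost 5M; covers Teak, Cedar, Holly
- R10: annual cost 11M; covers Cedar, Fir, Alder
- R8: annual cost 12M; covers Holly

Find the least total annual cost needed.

The greedy cost-per-new-station heuristic would pick R6, R9, and R1 for 18, but a cheaper cover exists.
Choose R6 and R10: together they cover Teak, Cedar, Fir, Alder, Holly — every station.
Total annual cost: 5 + 11 = 16.
No cover costs less than 16.

16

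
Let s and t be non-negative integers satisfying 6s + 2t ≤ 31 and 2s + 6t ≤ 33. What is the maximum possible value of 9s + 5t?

Relaxing integrality, the LP optimum is 55.00 at (s,t) = (3.75, 4.25), which is not an integer point.
(s,t)=(4,3): 6·4+2·3=30≤31, 2·4+6·3=26≤33, objective 51.
(s,t)=(3,4): 6·3+2·4=26≤31, 2·3+6·4=30≤33, objective 47.
(s,t)=(4,2): 6·4+2·2=28≤31, 2·4+6·2=20≤33, objective 46.
The best lattice point is (4,3), giving 51.

51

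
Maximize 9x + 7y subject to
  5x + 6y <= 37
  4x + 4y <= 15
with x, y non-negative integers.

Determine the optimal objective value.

The continuous relaxation peaks at (3.75, 0) with value 33.75; rounding to a feasible lattice point costs some objective.
(x,y)=(3,0): 5·3+6·0=15≤37, 4·3+4·0=12≤15, objective 27.
(x,y)=(2,1): 5·2+6·1=16≤37, 4·2+4·1=12≤15, objective 25.
(x,y)=(2,0): 5·2+6·0=10≤37, 4·2+4·0=8≤15, objective 18.
Maximum is 27 at (x,y)=(3,0).

27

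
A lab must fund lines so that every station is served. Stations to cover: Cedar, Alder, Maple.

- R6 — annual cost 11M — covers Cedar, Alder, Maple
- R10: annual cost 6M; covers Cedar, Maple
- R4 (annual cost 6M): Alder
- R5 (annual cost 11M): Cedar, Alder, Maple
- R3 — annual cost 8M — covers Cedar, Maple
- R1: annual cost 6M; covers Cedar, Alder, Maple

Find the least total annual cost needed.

R1 alone covers Cedar, Alder, Maple — every station.
Total annual cost: 6.
No cover costs less than 6.

6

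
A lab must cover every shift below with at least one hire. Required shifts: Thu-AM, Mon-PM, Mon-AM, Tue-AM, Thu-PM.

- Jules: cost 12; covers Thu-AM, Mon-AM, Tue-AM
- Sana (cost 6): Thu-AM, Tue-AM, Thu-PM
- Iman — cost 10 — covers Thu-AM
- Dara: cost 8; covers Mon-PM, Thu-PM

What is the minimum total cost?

20

The greedy cost-per-new-shift heuristic would pick Sana, Dara, and Jules for 26, but a cheaper cover exists.
Choose Jules and Dara: together they cover Thu-AM, Mon-PM, Mon-AM, Tue-AM, Thu-PM — every shift.
Total cost: 12 + 8 = 20.
No cover costs less than 20.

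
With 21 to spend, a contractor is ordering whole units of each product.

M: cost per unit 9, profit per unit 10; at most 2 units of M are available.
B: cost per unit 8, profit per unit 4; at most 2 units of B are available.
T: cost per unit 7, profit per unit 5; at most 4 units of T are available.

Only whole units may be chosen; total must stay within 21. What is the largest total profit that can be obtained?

2×M: cost 18 ≤ 21, profit 2·10 = 20.
3×T: cost 21 ≤ 21, profit 3·5 = 15.
Best is 20.

20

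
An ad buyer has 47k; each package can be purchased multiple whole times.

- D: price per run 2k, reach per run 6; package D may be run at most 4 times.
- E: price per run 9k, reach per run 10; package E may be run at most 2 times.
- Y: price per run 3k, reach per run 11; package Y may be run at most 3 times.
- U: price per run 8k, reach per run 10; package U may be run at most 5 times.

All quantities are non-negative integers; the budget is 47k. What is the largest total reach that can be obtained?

Take 3×D, 3×Y, and 4×U: price 47 ≤ 47, reach 3·6 + 3·11 + 4·10 = 91.
Y has the best ratio (11/3) and is taken to its limit of 3; remaining capacity is filled optimally with the others.

91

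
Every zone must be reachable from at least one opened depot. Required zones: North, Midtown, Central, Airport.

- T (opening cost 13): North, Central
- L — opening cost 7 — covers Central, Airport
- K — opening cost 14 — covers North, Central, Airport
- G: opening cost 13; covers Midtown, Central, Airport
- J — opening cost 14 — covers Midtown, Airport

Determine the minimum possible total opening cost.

Choose T and G: together they cover North, Midtown, Central, Airport — every zone.
Total opening cost: 13 + 13 = 26.

26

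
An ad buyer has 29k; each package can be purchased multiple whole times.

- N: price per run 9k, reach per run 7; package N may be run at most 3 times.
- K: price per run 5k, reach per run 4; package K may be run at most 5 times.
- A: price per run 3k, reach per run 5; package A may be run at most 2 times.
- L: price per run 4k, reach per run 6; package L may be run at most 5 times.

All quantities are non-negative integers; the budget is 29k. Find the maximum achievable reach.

40

A has the best ratio (5/3); taking only A gives at most 2×5 = 10 (stopped by the supply cap of 2).
Mixing does better — 2×A and 5×L: price 26 ≤ 29, reach 2·5 + 5·6 = 40.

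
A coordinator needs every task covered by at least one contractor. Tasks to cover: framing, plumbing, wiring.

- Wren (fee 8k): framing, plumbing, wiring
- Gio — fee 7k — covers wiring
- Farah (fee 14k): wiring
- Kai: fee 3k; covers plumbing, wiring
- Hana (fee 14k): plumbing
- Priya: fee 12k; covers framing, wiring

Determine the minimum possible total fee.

8

The greedy cost-per-new-task heuristic would pick Kai and Wren for 11, but a cheaper cover exists.
Wren alone covers framing, plumbing, wiring — every task.
Total fee: 8.
No cover costs less than 8.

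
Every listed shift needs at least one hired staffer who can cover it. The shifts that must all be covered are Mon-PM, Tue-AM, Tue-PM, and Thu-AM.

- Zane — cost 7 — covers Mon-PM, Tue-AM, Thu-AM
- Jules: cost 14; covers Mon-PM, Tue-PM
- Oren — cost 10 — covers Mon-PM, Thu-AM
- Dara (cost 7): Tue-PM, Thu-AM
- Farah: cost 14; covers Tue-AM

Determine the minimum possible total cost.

14

This is an integer covering problem.
Choose Zane and Dara: together they cover Mon-PM, Tue-AM, Tue-PM, Thu-AM — every shift.
Total cost: 7 + 7 = 14.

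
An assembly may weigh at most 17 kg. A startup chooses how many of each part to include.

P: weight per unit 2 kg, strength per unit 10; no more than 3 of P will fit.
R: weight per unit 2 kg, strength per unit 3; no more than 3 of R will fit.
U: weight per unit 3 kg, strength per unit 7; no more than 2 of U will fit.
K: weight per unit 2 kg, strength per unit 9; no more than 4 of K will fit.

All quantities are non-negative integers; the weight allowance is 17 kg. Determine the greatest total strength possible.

73

Take 3×P, 1×U, and 4×K: weight 17 ≤ 17, strength 3·10 + 1·7 + 4·9 = 73.
P has the best ratio (10/2) and is taken to its limit of 3; remaining capacity is filled optimally with the others.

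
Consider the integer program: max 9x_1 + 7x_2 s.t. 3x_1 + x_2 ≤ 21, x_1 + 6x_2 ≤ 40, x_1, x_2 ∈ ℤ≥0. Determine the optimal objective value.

The continuous relaxation peaks at (5.06, 5.82) with value 86.29; rounding to a feasible lattice point costs some objective.
(x_1,x_2)=(5,5): 3·5+1·5=20≤21, 1·5+6·5=35≤40, objective 80.
(x_1,x_2)=(4,6): 3·4+1·6=18≤21, 1·4+6·6=40≤40, objective 78.
(x_1,x_2)=(5,4): 3·5+1·4=19≤21, 1·5+6·4=29≤40, objective 73.
The best lattice point is (5,5), giving 80.

80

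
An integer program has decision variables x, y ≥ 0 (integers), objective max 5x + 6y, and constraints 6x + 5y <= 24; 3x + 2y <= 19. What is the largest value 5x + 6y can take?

(x,y)=(0,4) is feasible, giving 24.
(x,y)=(1,3) is feasible, giving 23.
(x,y)=(0,3) is feasible, giving 18.
No feasible integer point exceeds 24.

24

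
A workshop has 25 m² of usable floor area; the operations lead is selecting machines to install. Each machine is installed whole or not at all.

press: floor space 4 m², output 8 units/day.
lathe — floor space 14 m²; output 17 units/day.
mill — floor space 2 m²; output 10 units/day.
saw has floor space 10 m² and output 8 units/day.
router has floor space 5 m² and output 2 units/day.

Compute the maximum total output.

Allowing fractional choices, the relaxed optimum would be about 39.0, but machines are indivisible.
lathe + mill + router: floor space 14 + 2 + 5 = 21 ≤ 25, output 17 + 10 + 2 = 29.
press + lathe + mill + router: floor space 4 + 14 + 2 + 5 = 25 ≤ 25, output 8 + 17 + 10 + 2 = 37.
press + lathe + mill: floor space 4 + 14 + 2 = 20 ≤ 25, output 8 + 17 + 10 = 35.
Best is press, lathe, mill, and router with total output 37.

37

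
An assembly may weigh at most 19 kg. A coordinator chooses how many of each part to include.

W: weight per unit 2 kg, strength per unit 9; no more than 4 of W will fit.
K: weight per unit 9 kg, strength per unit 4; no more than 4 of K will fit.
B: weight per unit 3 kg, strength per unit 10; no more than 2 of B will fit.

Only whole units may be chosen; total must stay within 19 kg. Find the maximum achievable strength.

3×W and 2×B: weight 12 ≤ 19, strength 3·9 + 2·10 = 47.
4×W and 2×B: weight 14 ≤ 19, strength 4·9 + 2·10 = 56.
Best is 56.

56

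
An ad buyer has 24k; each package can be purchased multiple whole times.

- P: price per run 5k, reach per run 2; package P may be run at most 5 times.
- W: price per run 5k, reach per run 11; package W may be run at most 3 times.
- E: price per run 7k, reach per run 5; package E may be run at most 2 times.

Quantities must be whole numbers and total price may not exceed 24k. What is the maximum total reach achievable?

Take 3×W and 1×E: price 22 ≤ 24, reach 3·11 + 1·5 = 38.
W has the best ratio (11/5) and is taken to its limit of 3; remaining capacity is filled optimally with the others.

38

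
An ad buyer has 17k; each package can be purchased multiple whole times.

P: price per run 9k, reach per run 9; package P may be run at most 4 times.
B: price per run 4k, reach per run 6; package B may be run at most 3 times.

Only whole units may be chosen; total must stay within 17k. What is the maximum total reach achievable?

B has the best ratio (6/4); taking only B gives at most 3×6 = 18 (stopped by the supply cap of 3).
Mixing does better — 1×P and 2×B: price 17 ≤ 17, reach 1·9 + 2·6 = 21.

21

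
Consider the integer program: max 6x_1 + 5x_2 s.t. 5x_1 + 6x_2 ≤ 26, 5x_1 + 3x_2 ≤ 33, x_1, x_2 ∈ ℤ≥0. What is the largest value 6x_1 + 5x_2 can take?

The continuous relaxation peaks at (5.2, 0) with value 31.20; rounding to a feasible lattice point costs some objective.
(x_1,x_2)=(5,0): 5·5+6·0=25≤26, 5·5+3·0=25≤33, objective 30.
(x_1,x_2)=(4,1): 5·4+6·1=26≤26, 5·4+3·1=23≤33, objective 29.
Maximum is 30 at (x_1,x_2)=(5,0).

30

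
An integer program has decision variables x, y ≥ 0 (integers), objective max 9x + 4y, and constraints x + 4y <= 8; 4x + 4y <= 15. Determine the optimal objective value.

27

The continuous relaxation peaks at (3.75, 0) with value 33.75; rounding to a feasible lattice point costs some objective.
(x,y)=(3,0): 1·3+4·0=3≤8, 4·3+4·0=12≤15, objective 27.
(x,y)=(2,1): 1·2+4·1=6≤8, 4·2+4·1=12≤15, objective 22.
The best lattice point is (3,0), giving 27.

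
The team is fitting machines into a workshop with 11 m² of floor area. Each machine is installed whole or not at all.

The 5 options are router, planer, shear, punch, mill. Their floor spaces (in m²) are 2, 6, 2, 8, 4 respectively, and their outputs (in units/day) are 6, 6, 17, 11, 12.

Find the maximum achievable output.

35

Allowing fractional choices, the relaxed optimum would be about 39.1, but machines are indivisible.
shear + mill: floor space 2 + 4 = 6 ≤ 11, output 17 + 12 = 29.
router + planer + shear: floor space 2 + 6 + 2 = 10 ≤ 11, output 6 + 6 + 17 = 29.
router + shear + mill: floor space 2 + 2 + 4 = 8 ≤ 11, output 6 + 17 + 12 = 35.
Best is router, shear, and mill with total output 35.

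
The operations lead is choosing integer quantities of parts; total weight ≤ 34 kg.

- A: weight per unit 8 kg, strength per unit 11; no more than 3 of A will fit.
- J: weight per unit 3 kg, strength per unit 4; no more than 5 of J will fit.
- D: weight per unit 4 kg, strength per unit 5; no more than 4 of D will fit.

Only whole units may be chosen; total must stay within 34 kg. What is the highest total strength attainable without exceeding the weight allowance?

46

3×A, 2×J, and 1×D: weight 34 ≤ 34, strength 3·11 + 2·4 + 1·5 = 46.
2×A, 2×J, and 3×D: weight 34 ≤ 34, strength 2·11 + 2·4 + 3·5 = 45.
Best is 46.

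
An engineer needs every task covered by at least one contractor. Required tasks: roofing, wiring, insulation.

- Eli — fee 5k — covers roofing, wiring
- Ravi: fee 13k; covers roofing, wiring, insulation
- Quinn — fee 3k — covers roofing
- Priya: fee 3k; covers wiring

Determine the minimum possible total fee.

This is an integer covering problem.
The greedy cost-per-new-task heuristic would pick Eli and Ravi for 18, but a cheaper cover exists.
Ravi alone covers roofing, wiring, insulation — every task.
Total fee: 13.
No cover costs less than 13.

13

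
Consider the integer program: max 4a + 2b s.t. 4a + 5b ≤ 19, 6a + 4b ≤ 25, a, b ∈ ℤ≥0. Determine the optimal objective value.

16

Relaxing integrality, the LP optimum is 16.67 at (a,b) = (4.17, 0), which is not an integer point.
(a,b)=(4,0): 4·4+5·0=16≤19, 6·4+4·0=24≤25, objective 16.
(a,b)=(3,1): 4·3+5·1=17≤19, 6·3+4·1=22≤25, objective 14.
(a,b)=(3,0): 4·3+5·0=12≤19, 6·3+4·0=18≤25, objective 12.
Maximum is 16 at (a,b)=(4,0).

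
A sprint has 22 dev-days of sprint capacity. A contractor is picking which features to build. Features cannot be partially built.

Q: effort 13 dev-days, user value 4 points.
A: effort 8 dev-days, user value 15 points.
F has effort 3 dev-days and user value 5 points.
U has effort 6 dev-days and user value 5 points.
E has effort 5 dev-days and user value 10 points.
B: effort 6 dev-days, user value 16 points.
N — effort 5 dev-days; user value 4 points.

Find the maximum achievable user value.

46

A + F + E + B: effort 8 + 3 + 5 + 6 = 22 ≤ 22, user value 15 + 5 + 10 + 16 = 46.
A + E + B: effort 8 + 5 + 6 = 19 ≤ 22, user value 15 + 10 + 16 = 41.
Best is A, F, E, and B with total user value 46.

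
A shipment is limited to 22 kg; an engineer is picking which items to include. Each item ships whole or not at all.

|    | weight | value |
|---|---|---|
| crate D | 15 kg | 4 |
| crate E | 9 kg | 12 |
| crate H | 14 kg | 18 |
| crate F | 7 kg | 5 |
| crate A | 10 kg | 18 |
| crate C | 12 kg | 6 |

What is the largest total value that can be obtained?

30

This is a 0-1 knapsack instance.
Allowing fractional choices, the relaxed optimum would be about 33.9, but items are indivisible.
crate A + crate C: weight 10 + 12 = 22 ≤ 22, value 18 + 6 = 24.
crate E + crate A: weight 9 + 10 = 19 ≤ 22, value 12 + 18 = 30.
crate F + crate A: weight 7 + 10 = 17 ≤ 22, value 5 + 18 = 23.
Best is crate E and crate A with total value 30.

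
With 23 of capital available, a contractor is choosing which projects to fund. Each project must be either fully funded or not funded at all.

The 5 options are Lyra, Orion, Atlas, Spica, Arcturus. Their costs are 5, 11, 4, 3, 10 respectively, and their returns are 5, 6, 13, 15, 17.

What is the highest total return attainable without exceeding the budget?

Atlas + Spica + Arcturus: cost 4 + 3 + 10 = 17 ≤ 23, return 13 + 15 + 17 = 45.
Lyra + Orion + Atlas + Spica: cost 5 + 11 + 4 + 3 = 23 ≤ 23, return 5 + 6 + 13 + 15 = 39.
Lyra + Atlas + Spica + Arcturus: cost 5 + 4 + 3 + 10 = 22 ≤ 23, return 5 + 13 + 15 + 17 = 50.
Best is Lyra, Atlas, Spica, and Arcturus with total return 50.

50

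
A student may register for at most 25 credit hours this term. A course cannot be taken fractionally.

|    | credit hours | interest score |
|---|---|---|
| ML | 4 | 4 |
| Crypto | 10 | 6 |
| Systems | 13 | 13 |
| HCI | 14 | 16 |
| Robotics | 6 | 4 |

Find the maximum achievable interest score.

24

Allowing fractional choices, the relaxed optimum would be about 27.0, but courses are indivisible.
ML + Systems + Robotics: credit hours 4 + 13 + 6 = 23 ≤ 25, interest score 4 + 13 + 4 = 21.
ML + HCI + Robotics: credit hours 4 + 14 + 6 = 24 ≤ 25, interest score 4 + 16 + 4 = 24.
Crypto + HCI: credit hours 10 + 14 = 24 ≤ 25, interest score 6 + 16 = 22.
Best is ML, HCI, and Robotics with total interest score 24.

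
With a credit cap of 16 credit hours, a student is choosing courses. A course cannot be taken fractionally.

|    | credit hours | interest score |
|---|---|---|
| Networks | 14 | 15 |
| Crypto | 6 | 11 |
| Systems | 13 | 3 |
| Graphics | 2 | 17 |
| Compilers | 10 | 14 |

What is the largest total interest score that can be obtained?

Networks + Graphics: credit hours 14 + 2 = 16 ≤ 16, interest score 15 + 17 = 32.
Graphics + Compilers: credit hours 2 + 10 = 12 ≤ 16, interest score 17 + 14 = 31.
Crypto + Graphics: credit hours 6 + 2 = 8 ≤ 16, interest score 11 + 17 = 28.
Best is Networks and Graphics with total interest score 32.

32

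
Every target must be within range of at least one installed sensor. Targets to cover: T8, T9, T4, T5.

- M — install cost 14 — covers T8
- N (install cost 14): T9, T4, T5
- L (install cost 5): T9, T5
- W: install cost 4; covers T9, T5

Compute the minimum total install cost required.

28

This is an integer covering problem.
Choose M and N: together they cover T8, T9, T4, T5 — every target.
Total install cost: 14 + 14 = 28.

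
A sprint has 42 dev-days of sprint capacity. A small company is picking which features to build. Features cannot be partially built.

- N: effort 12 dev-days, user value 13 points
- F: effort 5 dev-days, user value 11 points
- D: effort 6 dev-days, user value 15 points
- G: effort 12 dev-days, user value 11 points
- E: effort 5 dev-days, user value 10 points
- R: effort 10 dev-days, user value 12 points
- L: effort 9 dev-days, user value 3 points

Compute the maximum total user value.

N + F + D + E + R: effort 12 + 5 + 6 + 5 + 10 = 38 ≤ 42, user value 13 + 11 + 15 + 10 + 12 = 61.
F + D + G + E + R: effort 5 + 6 + 12 + 5 + 10 = 38 ≤ 42, user value 11 + 15 + 11 + 10 + 12 = 59.
N + F + D + G + E: effort 12 + 5 + 6 + 12 + 5 = 40 ≤ 42, user value 13 + 11 + 15 + 11 + 10 = 60.
Best is N, F, D, E, and R with total user value 61.

61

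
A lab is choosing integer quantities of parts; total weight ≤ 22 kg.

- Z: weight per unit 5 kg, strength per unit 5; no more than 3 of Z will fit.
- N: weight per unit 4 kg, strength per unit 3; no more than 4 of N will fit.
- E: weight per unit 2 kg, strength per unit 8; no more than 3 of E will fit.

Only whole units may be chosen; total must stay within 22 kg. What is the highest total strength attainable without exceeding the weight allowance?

39

E has the best ratio (8/2); taking only E gives at most 3×8 = 24 (stopped by the supply cap of 3).
Mixing does better — 3×Z and 3×E: weight 21 ≤ 22, strength 3·5 + 3·8 = 39.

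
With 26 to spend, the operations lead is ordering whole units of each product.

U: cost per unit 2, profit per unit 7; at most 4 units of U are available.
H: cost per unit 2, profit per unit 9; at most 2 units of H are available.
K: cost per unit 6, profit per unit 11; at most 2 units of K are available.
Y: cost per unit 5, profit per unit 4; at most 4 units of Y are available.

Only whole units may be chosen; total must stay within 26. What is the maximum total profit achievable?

68

3×U, 2×H, and 2×K: cost 22 ≤ 26, profit 3·7 + 2·9 + 2·11 = 61.
4×U, 2×H, and 2×K: cost 24 ≤ 26, profit 4·7 + 2·9 + 2·11 = 68.
Best is 68.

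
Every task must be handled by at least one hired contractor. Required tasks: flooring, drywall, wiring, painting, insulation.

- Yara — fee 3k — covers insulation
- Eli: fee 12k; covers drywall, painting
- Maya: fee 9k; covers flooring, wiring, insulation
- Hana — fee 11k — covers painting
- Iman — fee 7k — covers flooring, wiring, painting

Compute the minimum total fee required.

Choose Eli and Maya: together they cover flooring, drywall, wiring, painting, insulation — every task.
Total fee: 12 + 9 = 21.

21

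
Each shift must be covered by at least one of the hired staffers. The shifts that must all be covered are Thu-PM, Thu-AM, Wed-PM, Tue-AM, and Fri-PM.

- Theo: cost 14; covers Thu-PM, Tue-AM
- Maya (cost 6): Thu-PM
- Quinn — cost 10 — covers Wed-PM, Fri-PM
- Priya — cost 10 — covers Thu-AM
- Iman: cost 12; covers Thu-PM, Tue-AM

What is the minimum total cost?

32

Choose Quinn, Priya, and Iman: together they cover Thu-PM, Thu-AM, Wed-PM, Tue-AM, Fri-PM — every shift.
Total cost: 10 + 10 + 12 = 32.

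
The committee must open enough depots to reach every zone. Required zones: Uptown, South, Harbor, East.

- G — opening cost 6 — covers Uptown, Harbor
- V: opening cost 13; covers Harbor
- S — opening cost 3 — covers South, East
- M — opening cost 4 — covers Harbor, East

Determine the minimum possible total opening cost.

Choose G and S: together they cover Uptown, South, Harbor, East — every zone.
Total opening cost: 6 + 3 = 9.
No cover costs less than 9.

9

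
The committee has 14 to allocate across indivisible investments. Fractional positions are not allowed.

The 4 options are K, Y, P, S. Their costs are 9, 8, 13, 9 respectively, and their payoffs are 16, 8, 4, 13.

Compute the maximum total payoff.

16

Take K: cost 9 ≤ 14, payoff 16.
No other feasible combination does better.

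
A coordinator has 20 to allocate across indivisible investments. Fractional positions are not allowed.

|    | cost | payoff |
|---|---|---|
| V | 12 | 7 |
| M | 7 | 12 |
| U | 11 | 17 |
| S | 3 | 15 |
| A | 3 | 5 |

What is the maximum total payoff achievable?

37

M + S + A: cost 7 + 3 + 3 = 13 ≤ 20, payoff 12 + 15 + 5 = 32.
U + S + A: cost 11 + 3 + 3 = 17 ≤ 20, payoff 17 + 15 + 5 = 37.
Best is U, S, and A with total payoff 37.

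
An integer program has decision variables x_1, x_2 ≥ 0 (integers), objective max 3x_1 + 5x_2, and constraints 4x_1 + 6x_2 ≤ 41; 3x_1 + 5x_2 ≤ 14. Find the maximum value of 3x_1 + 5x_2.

(x_1,x_2)=(3,1): 4·3+6·1=18≤41, 3·3+5·1=14≤14, objective 14.
(x_1,x_2)=(4,0): 4·4+6·0=16≤41, 3·4+5·0=12≤14, objective 12.
The best lattice point is (3,1), giving 14.

14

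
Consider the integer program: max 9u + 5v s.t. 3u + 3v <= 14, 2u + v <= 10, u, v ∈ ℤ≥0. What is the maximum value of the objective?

36

(u,v)=(4,0): 3·4+3·0=12≤14, 2·4+1·0=8≤10, objective 36.
(u,v)=(3,1): 3·3+3·1=12≤14, 2·3+1·1=7≤10, objective 32.
(u,v)=(3,0): 3·3+3·0=9≤14, 2·3+1·0=6≤10, objective 27.
The best lattice point is (4,0), giving 36.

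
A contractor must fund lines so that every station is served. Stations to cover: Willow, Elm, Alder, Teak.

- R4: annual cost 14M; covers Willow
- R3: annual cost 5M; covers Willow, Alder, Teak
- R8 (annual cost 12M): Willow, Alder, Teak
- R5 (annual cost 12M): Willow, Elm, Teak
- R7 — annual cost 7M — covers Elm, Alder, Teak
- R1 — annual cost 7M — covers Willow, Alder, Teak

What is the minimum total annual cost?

Choose R3 and R7: together they cover Willow, Elm, Alder, Teak — every station.
Total annual cost: 5 + 7 = 12.
No cover costs less than 12.

12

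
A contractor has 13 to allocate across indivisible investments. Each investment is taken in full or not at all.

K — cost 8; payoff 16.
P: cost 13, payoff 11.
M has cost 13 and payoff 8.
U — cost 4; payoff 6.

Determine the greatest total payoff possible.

22

Allowing fractional choices, the relaxed optimum would be about 22.8, but investments are indivisible.
K: cost 8 ≤ 13, payoff 16.
K + U: cost 8 + 4 = 12 ≤ 13, payoff 16 + 6 = 22.
P: cost 13 ≤ 13, payoff 11.
Best is K and U with total payoff 22.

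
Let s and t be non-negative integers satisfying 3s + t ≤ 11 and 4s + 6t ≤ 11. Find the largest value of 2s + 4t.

6

The continuous relaxation peaks at (0, 1.83) with value 7.33; rounding to a feasible lattice point costs some objective.
(s,t)=(1,1): 3·1+1·1=4≤11, 4·1+6·1=10≤11, objective 6.
(s,t)=(0,1): 3·0+1·1=1≤11, 4·0+6·1=6≤11, objective 4.
The best lattice point is (1,1), giving 6.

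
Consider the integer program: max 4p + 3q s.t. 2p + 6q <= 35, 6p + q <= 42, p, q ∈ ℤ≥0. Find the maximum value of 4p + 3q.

(p,q)=(6,3): 2·6+6·3=30≤35, 6·6+1·3=39≤42, objective 33.
(p,q)=(5,4): 2·5+6·4=34≤35, 6·5+1·4=34≤42, objective 32.
No feasible integer point exceeds 33.

33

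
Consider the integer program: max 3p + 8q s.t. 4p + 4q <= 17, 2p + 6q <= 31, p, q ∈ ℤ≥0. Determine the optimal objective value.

The continuous relaxation peaks at (0, 4.25) with value 34.00; rounding to a feasible lattice point costs some objective.
(p,q)=(0,4) is feasible, giving 32.
(p,q)=(1,3) is feasible, giving 27.
(p,q)=(0,3) is feasible, giving 24.
The best lattice point is (0,4), giving 32.

32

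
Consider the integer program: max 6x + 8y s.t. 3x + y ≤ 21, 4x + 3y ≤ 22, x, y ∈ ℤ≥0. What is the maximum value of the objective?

Relaxing integrality, the LP optimum is 58.67 at (x,y) = (0, 7.33), which is not an integer point.
(x,y)=(0,7): 3·0+1·7=7≤21, 4·0+3·7=21≤22, objective 56.
(x,y)=(1,6): 3·1+1·6=9≤21, 4·1+3·6=22≤22, objective 54.
Maximum is 56 at (x,y)=(0,7).

56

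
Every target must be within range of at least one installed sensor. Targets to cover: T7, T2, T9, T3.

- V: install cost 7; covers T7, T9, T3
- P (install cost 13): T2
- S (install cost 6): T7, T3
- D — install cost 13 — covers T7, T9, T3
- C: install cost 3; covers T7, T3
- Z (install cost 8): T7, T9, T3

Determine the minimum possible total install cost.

The greedy cost-per-new-target heuristic would pick C, V, and P for 23, but a cheaper cover exists.
Choose V and P: together they cover T7, T2, T9, T3 — every target.
Total install cost: 7 + 13 = 20.
No cover costs less than 20.

20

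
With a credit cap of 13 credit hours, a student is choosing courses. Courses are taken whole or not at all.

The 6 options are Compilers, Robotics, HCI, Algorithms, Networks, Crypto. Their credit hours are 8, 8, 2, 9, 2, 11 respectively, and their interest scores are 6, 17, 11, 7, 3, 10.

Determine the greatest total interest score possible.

31

This is an integer program with binary decision variables.
Allowing fractional choices, the relaxed optimum would be about 31.9, but courses are indivisible.
Robotics + HCI: credit hours 8 + 2 = 10 ≤ 13, interest score 17 + 11 = 28.
Robotics + HCI + Networks: credit hours 8 + 2 + 2 = 12 ≤ 13, interest score 17 + 11 + 3 = 31.
Best is Robotics, HCI, and Networks with total interest score 31.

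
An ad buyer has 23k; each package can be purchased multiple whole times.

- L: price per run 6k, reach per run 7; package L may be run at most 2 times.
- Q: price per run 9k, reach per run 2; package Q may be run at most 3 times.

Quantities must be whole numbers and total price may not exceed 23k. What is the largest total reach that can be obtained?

This is a bounded integer knapsack.
2×L: price 12 ≤ 23, reach 2·7 = 14.
2×L and 1×Q: price 21 ≤ 23, reach 2·7 + 1·2 = 16.
Best is 16.

16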